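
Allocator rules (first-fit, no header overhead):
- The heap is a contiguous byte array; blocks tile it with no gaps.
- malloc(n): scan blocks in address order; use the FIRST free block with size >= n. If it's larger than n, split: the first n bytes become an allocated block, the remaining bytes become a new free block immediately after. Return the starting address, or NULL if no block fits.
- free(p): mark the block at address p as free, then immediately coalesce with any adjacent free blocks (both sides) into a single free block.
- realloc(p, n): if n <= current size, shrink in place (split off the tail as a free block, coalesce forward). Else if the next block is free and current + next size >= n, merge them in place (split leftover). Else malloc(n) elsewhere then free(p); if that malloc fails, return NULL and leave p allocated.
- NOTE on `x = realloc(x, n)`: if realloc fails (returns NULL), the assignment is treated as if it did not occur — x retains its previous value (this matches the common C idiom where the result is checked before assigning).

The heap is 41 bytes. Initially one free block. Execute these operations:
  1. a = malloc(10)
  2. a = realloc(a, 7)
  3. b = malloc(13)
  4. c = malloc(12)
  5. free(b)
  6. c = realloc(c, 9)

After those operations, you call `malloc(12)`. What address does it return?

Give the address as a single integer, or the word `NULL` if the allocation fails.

Answer: 7

Derivation:
Op 1: a = malloc(10) -> a = 0; heap: [0-9 ALLOC][10-40 FREE]
Op 2: a = realloc(a, 7) -> a = 0; heap: [0-6 ALLOC][7-40 FREE]
Op 3: b = malloc(13) -> b = 7; heap: [0-6 ALLOC][7-19 ALLOC][20-40 FREE]
Op 4: c = malloc(12) -> c = 20; heap: [0-6 ALLOC][7-19 ALLOC][20-31 ALLOC][32-40 FREE]
Op 5: free(b) -> (freed b); heap: [0-6 ALLOC][7-19 FREE][20-31 ALLOC][32-40 FREE]
Op 6: c = realloc(c, 9) -> c = 20; heap: [0-6 ALLOC][7-19 FREE][20-28 ALLOC][29-40 FREE]
malloc(12): first-fit scan over [0-6 ALLOC][7-19 FREE][20-28 ALLOC][29-40 FREE] -> 7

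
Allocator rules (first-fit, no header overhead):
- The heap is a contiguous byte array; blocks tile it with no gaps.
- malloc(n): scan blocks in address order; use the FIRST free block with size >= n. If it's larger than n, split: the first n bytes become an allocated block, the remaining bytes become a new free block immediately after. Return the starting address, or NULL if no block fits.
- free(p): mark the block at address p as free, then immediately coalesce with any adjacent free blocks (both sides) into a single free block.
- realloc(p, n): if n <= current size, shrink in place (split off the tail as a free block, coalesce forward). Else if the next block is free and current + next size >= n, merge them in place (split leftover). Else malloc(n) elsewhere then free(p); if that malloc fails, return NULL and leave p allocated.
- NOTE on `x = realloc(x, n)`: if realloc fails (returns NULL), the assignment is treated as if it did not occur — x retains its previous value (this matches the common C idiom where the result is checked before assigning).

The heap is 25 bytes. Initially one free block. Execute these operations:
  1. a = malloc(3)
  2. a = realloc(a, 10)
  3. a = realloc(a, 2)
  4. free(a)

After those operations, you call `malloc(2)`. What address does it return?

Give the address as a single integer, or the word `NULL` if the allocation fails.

Op 1: a = malloc(3) -> a = 0; heap: [0-2 ALLOC][3-24 FREE]
Op 2: a = realloc(a, 10) -> a = 0; heap: [0-9 ALLOC][10-24 FREE]
Op 3: a = realloc(a, 2) -> a = 0; heap: [0-1 ALLOC][2-24 FREE]
Op 4: free(a) -> (freed a); heap: [0-24 FREE]
malloc(2): first-fit scan over [0-24 FREE] -> 0

Answer: 0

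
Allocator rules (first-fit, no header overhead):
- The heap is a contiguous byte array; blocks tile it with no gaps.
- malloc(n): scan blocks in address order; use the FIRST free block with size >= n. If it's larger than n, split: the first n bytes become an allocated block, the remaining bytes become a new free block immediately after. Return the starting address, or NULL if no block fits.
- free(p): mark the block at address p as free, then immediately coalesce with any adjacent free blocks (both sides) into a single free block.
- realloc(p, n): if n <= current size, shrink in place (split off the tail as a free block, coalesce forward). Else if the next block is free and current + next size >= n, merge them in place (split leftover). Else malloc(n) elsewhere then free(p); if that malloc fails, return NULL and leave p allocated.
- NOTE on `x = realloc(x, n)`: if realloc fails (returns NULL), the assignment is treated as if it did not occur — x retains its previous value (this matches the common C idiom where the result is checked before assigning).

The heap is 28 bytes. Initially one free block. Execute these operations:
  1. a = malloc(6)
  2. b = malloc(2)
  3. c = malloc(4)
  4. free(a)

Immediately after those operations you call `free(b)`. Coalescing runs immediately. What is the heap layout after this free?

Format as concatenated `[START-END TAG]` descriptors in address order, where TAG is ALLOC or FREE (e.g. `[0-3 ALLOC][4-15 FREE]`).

Answer: [0-7 FREE][8-11 ALLOC][12-27 FREE]

Derivation:
Op 1: a = malloc(6) -> a = 0; heap: [0-5 ALLOC][6-27 FREE]
Op 2: b = malloc(2) -> b = 6; heap: [0-5 ALLOC][6-7 ALLOC][8-27 FREE]
Op 3: c = malloc(4) -> c = 8; heap: [0-5 ALLOC][6-7 ALLOC][8-11 ALLOC][12-27 FREE]
Op 4: free(a) -> (freed a); heap: [0-5 FREE][6-7 ALLOC][8-11 ALLOC][12-27 FREE]
free(b): b = 6 -> block [6-7 ALLOC]; mark free, coalesce with adjacent free neighbors -> [0-7 FREE][8-11 ALLOC][12-27 FREE]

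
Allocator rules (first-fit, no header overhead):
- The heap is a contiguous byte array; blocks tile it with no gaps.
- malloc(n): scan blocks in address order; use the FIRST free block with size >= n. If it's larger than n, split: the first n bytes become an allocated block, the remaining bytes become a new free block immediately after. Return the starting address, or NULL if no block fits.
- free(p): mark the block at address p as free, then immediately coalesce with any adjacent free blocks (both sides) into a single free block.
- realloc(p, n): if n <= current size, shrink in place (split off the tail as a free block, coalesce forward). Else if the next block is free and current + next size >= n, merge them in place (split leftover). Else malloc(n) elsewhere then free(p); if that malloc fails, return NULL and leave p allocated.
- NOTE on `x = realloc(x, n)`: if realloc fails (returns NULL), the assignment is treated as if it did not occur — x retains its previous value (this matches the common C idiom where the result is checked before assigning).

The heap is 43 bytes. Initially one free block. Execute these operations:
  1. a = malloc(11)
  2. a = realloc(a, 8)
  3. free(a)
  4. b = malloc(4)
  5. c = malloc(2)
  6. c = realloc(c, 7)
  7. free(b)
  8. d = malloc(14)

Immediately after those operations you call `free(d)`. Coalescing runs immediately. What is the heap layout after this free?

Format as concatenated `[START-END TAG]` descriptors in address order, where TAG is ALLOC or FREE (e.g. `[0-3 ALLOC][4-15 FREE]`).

Op 1: a = malloc(11) -> a = 0; heap: [0-10 ALLOC][11-42 FREE]
Op 2: a = realloc(a, 8) -> a = 0; heap: [0-7 ALLOC][8-42 FREE]
Op 3: free(a) -> (freed a); heap: [0-42 FREE]
Op 4: b = malloc(4) -> b = 0; heap: [0-3 ALLOC][4-42 FREE]
Op 5: c = malloc(2) -> c = 4; heap: [0-3 ALLOC][4-5 ALLOC][6-42 FREE]
Op 6: c = realloc(c, 7) -> c = 4; heap: [0-3 ALLOC][4-10 ALLOC][11-42 FREE]
Op 7: free(b) -> (freed b); heap: [0-3 FREE][4-10 ALLOC][11-42 FREE]
Op 8: d = malloc(14) -> d = 11; heap: [0-3 FREE][4-10 ALLOC][11-24 ALLOC][25-42 FREE]
free(d): d = 11 -> block [11-24 ALLOC]; mark free, coalesce with adjacent free neighbors -> [0-3 FREE][4-10 ALLOC][11-42 FREE]

Answer: [0-3 FREE][4-10 ALLOC][11-42 FREE]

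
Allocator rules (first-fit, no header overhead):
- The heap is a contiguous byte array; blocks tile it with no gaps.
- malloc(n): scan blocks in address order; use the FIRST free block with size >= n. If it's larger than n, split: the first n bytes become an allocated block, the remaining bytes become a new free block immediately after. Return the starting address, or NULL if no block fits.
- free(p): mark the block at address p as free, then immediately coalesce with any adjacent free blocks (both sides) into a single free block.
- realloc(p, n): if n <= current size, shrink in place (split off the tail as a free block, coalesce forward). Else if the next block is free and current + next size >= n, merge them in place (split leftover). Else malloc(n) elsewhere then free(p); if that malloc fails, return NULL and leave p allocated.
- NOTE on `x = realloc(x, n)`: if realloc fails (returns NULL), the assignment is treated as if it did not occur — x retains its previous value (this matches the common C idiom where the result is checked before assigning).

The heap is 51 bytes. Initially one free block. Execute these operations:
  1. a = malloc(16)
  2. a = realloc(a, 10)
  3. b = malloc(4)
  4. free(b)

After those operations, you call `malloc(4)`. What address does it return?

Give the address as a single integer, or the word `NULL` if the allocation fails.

Op 1: a = malloc(16) -> a = 0; heap: [0-15 ALLOC][16-50 FREE]
Op 2: a = realloc(a, 10) -> a = 0; heap: [0-9 ALLOC][10-50 FREE]
Op 3: b = malloc(4) -> b = 10; heap: [0-9 ALLOC][10-13 ALLOC][14-50 FREE]
Op 4: free(b) -> (freed b); heap: [0-9 ALLOC][10-50 FREE]
malloc(4): first-fit scan over [0-9 ALLOC][10-50 FREE] -> 10

Answer: 10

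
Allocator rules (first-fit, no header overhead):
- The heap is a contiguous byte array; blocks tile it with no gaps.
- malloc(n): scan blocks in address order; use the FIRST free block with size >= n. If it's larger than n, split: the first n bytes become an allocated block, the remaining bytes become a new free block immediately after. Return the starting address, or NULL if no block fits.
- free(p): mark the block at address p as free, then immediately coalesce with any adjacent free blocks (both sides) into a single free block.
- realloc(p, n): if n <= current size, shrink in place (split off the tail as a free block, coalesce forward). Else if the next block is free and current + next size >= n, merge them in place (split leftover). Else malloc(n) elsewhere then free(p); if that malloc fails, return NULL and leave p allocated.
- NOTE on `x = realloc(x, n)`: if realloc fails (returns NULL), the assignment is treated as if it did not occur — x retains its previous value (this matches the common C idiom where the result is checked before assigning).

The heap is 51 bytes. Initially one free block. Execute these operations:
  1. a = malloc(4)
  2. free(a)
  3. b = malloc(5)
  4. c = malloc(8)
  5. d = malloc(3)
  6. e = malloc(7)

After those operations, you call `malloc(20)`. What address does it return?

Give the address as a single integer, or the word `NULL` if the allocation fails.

Op 1: a = malloc(4) -> a = 0; heap: [0-3 ALLOC][4-50 FREE]
Op 2: free(a) -> (freed a); heap: [0-50 FREE]
Op 3: b = malloc(5) -> b = 0; heap: [0-4 ALLOC][5-50 FREE]
Op 4: c = malloc(8) -> c = 5; heap: [0-4 ALLOC][5-12 ALLOC][13-50 FREE]
Op 5: d = malloc(3) -> d = 13; heap: [0-4 ALLOC][5-12 ALLOC][13-15 ALLOC][16-50 FREE]
Op 6: e = malloc(7) -> e = 16; heap: [0-4 ALLOC][5-12 ALLOC][13-15 ALLOC][16-22 ALLOC][23-50 FREE]
malloc(20): first-fit scan over [0-4 ALLOC][5-12 ALLOC][13-15 ALLOC][16-22 ALLOC][23-50 FREE] -> 23

Answer: 23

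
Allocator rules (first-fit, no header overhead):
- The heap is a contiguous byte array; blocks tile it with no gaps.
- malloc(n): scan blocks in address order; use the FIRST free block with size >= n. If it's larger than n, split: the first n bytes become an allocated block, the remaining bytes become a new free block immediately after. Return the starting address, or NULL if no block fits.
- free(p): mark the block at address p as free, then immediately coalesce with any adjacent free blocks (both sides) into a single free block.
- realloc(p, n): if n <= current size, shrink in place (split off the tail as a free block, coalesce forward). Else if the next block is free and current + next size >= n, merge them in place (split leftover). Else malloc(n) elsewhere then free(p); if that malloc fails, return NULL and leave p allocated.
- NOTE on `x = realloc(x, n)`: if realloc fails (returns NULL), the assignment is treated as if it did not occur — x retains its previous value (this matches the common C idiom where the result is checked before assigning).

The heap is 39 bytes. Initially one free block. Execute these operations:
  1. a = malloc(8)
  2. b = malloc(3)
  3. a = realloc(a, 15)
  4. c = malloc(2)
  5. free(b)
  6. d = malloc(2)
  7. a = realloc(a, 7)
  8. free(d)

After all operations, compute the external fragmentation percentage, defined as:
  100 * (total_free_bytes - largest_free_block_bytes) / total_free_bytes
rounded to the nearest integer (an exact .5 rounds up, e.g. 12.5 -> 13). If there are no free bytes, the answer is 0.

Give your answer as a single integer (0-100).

Answer: 30

Derivation:
Op 1: a = malloc(8) -> a = 0; heap: [0-7 ALLOC][8-38 FREE]
Op 2: b = malloc(3) -> b = 8; heap: [0-7 ALLOC][8-10 ALLOC][11-38 FREE]
Op 3: a = realloc(a, 15) -> a = 11; heap: [0-7 FREE][8-10 ALLOC][11-25 ALLOC][26-38 FREE]
Op 4: c = malloc(2) -> c = 0; heap: [0-1 ALLOC][2-7 FREE][8-10 ALLOC][11-25 ALLOC][26-38 FREE]
Op 5: free(b) -> (freed b); heap: [0-1 ALLOC][2-10 FREE][11-25 ALLOC][26-38 FREE]
Op 6: d = malloc(2) -> d = 2; heap: [0-1 ALLOC][2-3 ALLOC][4-10 FREE][11-25 ALLOC][26-38 FREE]
Op 7: a = realloc(a, 7) -> a = 11; heap: [0-1 ALLOC][2-3 ALLOC][4-10 FREE][11-17 ALLOC][18-38 FREE]
Op 8: free(d) -> (freed d); heap: [0-1 ALLOC][2-10 FREE][11-17 ALLOC][18-38 FREE]
Free blocks: [9 21] total_free=30 largest=21 -> 100*(30-21)/30 = 900/30 = 30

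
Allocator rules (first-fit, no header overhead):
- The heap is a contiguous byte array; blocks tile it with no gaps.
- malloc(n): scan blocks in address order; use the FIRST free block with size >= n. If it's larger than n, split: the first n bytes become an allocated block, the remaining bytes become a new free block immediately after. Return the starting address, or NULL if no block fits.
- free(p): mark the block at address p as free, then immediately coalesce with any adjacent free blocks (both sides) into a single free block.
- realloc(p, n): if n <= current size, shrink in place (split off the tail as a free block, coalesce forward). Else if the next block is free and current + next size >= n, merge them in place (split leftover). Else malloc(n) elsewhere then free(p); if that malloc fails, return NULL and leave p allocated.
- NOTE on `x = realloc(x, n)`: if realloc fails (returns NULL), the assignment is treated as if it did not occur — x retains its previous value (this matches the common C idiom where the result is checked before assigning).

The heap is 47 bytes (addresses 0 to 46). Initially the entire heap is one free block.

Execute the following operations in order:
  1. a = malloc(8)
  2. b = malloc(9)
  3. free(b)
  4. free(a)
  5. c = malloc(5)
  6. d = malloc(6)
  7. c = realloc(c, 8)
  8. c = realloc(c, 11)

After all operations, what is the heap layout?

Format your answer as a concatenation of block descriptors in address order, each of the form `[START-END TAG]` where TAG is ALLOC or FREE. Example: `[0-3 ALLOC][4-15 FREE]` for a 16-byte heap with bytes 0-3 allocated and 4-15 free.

Answer: [0-4 FREE][5-10 ALLOC][11-21 ALLOC][22-46 FREE]

Derivation:
Op 1: a = malloc(8) -> a = 0; heap: [0-7 ALLOC][8-46 FREE]
Op 2: b = malloc(9) -> b = 8; heap: [0-7 ALLOC][8-16 ALLOC][17-46 FREE]
Op 3: free(b) -> (freed b); heap: [0-7 ALLOC][8-46 FREE]
Op 4: free(a) -> (freed a); heap: [0-46 FREE]
Op 5: c = malloc(5) -> c = 0; heap: [0-4 ALLOC][5-46 FREE]
Op 6: d = malloc(6) -> d = 5; heap: [0-4 ALLOC][5-10 ALLOC][11-46 FREE]
Op 7: c = realloc(c, 8) -> c = 11; heap: [0-4 FREE][5-10 ALLOC][11-18 ALLOC][19-46 FREE]
Op 8: c = realloc(c, 11) -> c = 11; heap: [0-4 FREE][5-10 ALLOC][11-21 ALLOC][22-46 FREE]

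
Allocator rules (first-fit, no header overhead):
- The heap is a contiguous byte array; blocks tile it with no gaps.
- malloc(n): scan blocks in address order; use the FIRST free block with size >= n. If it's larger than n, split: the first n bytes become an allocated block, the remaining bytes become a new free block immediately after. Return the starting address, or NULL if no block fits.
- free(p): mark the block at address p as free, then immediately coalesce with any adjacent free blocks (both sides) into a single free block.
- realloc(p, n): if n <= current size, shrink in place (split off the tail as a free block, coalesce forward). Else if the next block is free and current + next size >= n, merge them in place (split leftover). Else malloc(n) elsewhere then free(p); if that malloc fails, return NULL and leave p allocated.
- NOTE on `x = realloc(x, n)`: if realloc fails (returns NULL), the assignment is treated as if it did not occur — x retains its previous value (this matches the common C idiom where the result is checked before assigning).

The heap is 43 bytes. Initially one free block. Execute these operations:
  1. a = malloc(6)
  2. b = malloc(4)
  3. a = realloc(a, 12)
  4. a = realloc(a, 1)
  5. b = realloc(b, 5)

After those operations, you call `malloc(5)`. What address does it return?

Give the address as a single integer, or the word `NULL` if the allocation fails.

Answer: 5

Derivation:
Op 1: a = malloc(6) -> a = 0; heap: [0-5 ALLOC][6-42 FREE]
Op 2: b = malloc(4) -> b = 6; heap: [0-5 ALLOC][6-9 ALLOC][10-42 FREE]
Op 3: a = realloc(a, 12) -> a = 10; heap: [0-5 FREE][6-9 ALLOC][10-21 ALLOC][22-42 FREE]
Op 4: a = realloc(a, 1) -> a = 10; heap: [0-5 FREE][6-9 ALLOC][10-10 ALLOC][11-42 FREE]
Op 5: b = realloc(b, 5) -> b = 0; heap: [0-4 ALLOC][5-9 FREE][10-10 ALLOC][11-42 FREE]
malloc(5): first-fit scan over [0-4 ALLOC][5-9 FREE][10-10 ALLOC][11-42 FREE] -> 5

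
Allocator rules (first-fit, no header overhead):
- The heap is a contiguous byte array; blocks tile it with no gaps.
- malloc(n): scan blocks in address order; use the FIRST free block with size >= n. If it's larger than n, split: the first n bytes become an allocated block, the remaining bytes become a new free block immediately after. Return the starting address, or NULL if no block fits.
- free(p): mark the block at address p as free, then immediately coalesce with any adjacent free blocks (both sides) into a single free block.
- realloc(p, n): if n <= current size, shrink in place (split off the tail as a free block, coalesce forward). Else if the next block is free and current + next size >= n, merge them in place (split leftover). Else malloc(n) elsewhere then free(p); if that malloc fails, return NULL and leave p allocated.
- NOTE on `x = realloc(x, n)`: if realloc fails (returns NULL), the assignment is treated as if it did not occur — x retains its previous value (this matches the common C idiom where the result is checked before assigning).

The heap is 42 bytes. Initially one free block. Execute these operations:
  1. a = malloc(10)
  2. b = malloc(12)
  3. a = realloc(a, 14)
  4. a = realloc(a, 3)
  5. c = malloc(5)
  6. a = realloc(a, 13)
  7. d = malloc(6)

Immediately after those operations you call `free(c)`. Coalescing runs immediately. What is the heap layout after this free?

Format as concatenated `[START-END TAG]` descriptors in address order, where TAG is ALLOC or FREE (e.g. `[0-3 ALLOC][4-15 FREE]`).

Answer: [0-9 FREE][10-21 ALLOC][22-34 ALLOC][35-40 ALLOC][41-41 FREE]

Derivation:
Op 1: a = malloc(10) -> a = 0; heap: [0-9 ALLOC][10-41 FREE]
Op 2: b = malloc(12) -> b = 10; heap: [0-9 ALLOC][10-21 ALLOC][22-41 FREE]
Op 3: a = realloc(a, 14) -> a = 22; heap: [0-9 FREE][10-21 ALLOC][22-35 ALLOC][36-41 FREE]
Op 4: a = realloc(a, 3) -> a = 22; heap: [0-9 FREE][10-21 ALLOC][22-24 ALLOC][25-41 FREE]
Op 5: c = malloc(5) -> c = 0; heap: [0-4 ALLOC][5-9 FREE][10-21 ALLOC][22-24 ALLOC][25-41 FREE]
Op 6: a = realloc(a, 13) -> a = 22; heap: [0-4 ALLOC][5-9 FREE][10-21 ALLOC][22-34 ALLOC][35-41 FREE]
Op 7: d = malloc(6) -> d = 35; heap: [0-4 ALLOC][5-9 FREE][10-21 ALLOC][22-34 ALLOC][35-40 ALLOC][41-41 FREE]
free(c): c = 0 -> block [0-4 ALLOC]; mark free, coalesce with adjacent free neighbors -> [0-9 FREE][10-21 ALLOC][22-34 ALLOC][35-40 ALLOC][41-41 FREE]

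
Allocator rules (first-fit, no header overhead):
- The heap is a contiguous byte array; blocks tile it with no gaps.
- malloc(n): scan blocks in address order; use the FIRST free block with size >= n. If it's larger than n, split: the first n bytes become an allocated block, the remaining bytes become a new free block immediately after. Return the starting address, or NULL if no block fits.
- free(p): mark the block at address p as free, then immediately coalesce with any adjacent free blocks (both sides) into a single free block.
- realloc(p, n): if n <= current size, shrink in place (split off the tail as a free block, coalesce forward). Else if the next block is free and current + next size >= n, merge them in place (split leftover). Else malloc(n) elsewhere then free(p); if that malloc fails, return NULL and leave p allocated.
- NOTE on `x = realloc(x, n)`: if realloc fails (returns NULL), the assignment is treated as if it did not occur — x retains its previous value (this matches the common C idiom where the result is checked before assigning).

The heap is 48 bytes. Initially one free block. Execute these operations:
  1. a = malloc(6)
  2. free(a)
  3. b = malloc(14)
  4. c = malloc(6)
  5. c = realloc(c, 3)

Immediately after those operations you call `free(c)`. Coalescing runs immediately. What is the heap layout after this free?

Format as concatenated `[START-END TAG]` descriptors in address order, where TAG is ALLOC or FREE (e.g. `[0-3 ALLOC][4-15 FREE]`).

Answer: [0-13 ALLOC][14-47 FREE]

Derivation:
Op 1: a = malloc(6) -> a = 0; heap: [0-5 ALLOC][6-47 FREE]
Op 2: free(a) -> (freed a); heap: [0-47 FREE]
Op 3: b = malloc(14) -> b = 0; heap: [0-13 ALLOC][14-47 FREE]
Op 4: c = malloc(6) -> c = 14; heap: [0-13 ALLOC][14-19 ALLOC][20-47 FREE]
Op 5: c = realloc(c, 3) -> c = 14; heap: [0-13 ALLOC][14-16 ALLOC][17-47 FREE]
free(c): c = 14 -> block [14-16 ALLOC]; mark free, coalesce with adjacent free neighbors -> [0-13 ALLOC][14-47 FREE]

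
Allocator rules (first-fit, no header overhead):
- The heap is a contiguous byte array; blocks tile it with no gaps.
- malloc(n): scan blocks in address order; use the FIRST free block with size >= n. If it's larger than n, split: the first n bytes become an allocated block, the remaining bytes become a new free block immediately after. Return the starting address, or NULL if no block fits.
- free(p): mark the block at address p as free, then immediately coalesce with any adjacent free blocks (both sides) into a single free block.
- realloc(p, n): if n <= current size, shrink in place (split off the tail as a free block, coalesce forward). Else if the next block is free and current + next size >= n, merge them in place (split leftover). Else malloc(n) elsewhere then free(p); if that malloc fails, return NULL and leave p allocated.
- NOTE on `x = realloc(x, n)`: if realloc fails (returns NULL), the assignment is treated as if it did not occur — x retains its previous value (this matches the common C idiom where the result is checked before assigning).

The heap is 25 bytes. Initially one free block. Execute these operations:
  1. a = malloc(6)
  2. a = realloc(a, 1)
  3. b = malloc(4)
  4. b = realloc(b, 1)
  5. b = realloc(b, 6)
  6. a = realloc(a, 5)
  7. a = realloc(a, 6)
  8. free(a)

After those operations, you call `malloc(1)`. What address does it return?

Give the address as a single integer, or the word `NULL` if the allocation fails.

Answer: 0

Derivation:
Op 1: a = malloc(6) -> a = 0; heap: [0-5 ALLOC][6-24 FREE]
Op 2: a = realloc(a, 1) -> a = 0; heap: [0-0 ALLOC][1-24 FREE]
Op 3: b = malloc(4) -> b = 1; heap: [0-0 ALLOC][1-4 ALLOC][5-24 FREE]
Op 4: b = realloc(b, 1) -> b = 1; heap: [0-0 ALLOC][1-1 ALLOC][2-24 FREE]
Op 5: b = realloc(b, 6) -> b = 1; heap: [0-0 ALLOC][1-6 ALLOC][7-24 FREE]
Op 6: a = realloc(a, 5) -> a = 7; heap: [0-0 FREE][1-6 ALLOC][7-11 ALLOC][12-24 FREE]
Op 7: a = realloc(a, 6) -> a = 7; heap: [0-0 FREE][1-6 ALLOC][7-12 ALLOC][13-24 FREE]
Op 8: free(a) -> (freed a); heap: [0-0 FREE][1-6 ALLOC][7-24 FREE]
malloc(1): first-fit scan over [0-0 FREE][1-6 ALLOC][7-24 FREE] -> 0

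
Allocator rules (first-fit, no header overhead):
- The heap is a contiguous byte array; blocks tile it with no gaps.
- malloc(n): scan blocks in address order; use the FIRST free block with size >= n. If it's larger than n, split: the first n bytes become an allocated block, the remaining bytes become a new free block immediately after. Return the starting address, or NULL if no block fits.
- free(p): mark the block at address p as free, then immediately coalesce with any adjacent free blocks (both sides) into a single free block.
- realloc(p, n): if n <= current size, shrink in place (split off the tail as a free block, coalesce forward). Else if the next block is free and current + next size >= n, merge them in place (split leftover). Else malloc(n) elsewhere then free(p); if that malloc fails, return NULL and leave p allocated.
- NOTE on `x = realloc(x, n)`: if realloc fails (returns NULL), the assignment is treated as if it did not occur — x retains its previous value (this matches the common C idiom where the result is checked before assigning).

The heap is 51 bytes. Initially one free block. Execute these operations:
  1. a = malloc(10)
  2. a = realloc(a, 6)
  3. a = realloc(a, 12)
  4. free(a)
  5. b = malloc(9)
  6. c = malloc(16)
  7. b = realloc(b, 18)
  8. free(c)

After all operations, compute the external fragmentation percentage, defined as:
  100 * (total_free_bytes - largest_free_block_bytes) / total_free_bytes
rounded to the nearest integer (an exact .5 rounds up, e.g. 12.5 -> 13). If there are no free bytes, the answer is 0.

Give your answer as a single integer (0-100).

Answer: 24

Derivation:
Op 1: a = malloc(10) -> a = 0; heap: [0-9 ALLOC][10-50 FREE]
Op 2: a = realloc(a, 6) -> a = 0; heap: [0-5 ALLOC][6-50 FREE]
Op 3: a = realloc(a, 12) -> a = 0; heap: [0-11 ALLOC][12-50 FREE]
Op 4: free(a) -> (freed a); heap: [0-50 FREE]
Op 5: b = malloc(9) -> b = 0; heap: [0-8 ALLOC][9-50 FREE]
Op 6: c = malloc(16) -> c = 9; heap: [0-8 ALLOC][9-24 ALLOC][25-50 FREE]
Op 7: b = realloc(b, 18) -> b = 25; heap: [0-8 FREE][9-24 ALLOC][25-42 ALLOC][43-50 FREE]
Op 8: free(c) -> (freed c); heap: [0-24 FREE][25-42 ALLOC][43-50 FREE]
Free blocks: [25 8] total_free=33 largest=25 -> 100*(33-25)/33 = 800/33 ≈ 24.242 -> rounds to 24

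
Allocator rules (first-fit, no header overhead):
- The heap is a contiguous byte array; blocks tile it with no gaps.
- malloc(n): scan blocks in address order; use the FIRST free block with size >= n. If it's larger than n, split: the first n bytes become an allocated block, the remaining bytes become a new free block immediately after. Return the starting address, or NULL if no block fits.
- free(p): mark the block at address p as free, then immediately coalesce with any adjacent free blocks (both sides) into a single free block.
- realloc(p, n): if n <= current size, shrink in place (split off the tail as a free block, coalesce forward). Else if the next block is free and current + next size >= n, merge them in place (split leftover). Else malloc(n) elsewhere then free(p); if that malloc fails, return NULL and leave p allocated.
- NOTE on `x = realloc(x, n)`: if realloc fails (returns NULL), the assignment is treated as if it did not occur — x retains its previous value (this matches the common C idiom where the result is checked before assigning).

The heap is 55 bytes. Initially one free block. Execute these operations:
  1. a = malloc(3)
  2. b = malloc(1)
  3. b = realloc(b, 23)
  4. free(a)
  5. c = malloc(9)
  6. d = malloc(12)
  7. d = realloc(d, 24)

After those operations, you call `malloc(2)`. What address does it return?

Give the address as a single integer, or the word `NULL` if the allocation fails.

Answer: 0

Derivation:
Op 1: a = malloc(3) -> a = 0; heap: [0-2 ALLOC][3-54 FREE]
Op 2: b = malloc(1) -> b = 3; heap: [0-2 ALLOC][3-3 ALLOC][4-54 FREE]
Op 3: b = realloc(b, 23) -> b = 3; heap: [0-2 ALLOC][3-25 ALLOC][26-54 FREE]
Op 4: free(a) -> (freed a); heap: [0-2 FREE][3-25 ALLOC][26-54 FREE]
Op 5: c = malloc(9) -> c = 26; heap: [0-2 FREE][3-25 ALLOC][26-34 ALLOC][35-54 FREE]
Op 6: d = malloc(12) -> d = 35; heap: [0-2 FREE][3-25 ALLOC][26-34 ALLOC][35-46 ALLOC][47-54 FREE]
Op 7: d = realloc(d, 24) -> NULL (d unchanged); heap: [0-2 FREE][3-25 ALLOC][26-34 ALLOC][35-46 ALLOC][47-54 FREE]
malloc(2): first-fit scan over [0-2 FREE][3-25 ALLOC][26-34 ALLOC][35-46 ALLOC][47-54 FREE] -> 0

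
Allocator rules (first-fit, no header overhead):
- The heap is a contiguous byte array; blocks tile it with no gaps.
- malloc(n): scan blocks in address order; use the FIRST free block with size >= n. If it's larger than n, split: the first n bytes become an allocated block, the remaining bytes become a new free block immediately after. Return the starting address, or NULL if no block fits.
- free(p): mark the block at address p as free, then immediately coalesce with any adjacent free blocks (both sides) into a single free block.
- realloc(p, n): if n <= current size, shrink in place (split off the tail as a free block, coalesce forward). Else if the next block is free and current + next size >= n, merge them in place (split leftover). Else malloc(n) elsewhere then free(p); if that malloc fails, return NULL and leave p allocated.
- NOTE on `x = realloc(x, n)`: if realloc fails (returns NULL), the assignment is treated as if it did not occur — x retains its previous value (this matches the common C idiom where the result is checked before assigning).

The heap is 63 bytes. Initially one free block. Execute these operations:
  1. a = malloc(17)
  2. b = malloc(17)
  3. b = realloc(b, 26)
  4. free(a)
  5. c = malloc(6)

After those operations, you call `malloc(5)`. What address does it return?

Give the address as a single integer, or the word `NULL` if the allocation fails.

Answer: 6

Derivation:
Op 1: a = malloc(17) -> a = 0; heap: [0-16 ALLOC][17-62 FREE]
Op 2: b = malloc(17) -> b = 17; heap: [0-16 ALLOC][17-33 ALLOC][34-62 FREE]
Op 3: b = realloc(b, 26) -> b = 17; heap: [0-16 ALLOC][17-42 ALLOC][43-62 FREE]
Op 4: free(a) -> (freed a); heap: [0-16 FREE][17-42 ALLOC][43-62 FREE]
Op 5: c = malloc(6) -> c = 0; heap: [0-5 ALLOC][6-16 FREE][17-42 ALLOC][43-62 FREE]
malloc(5): first-fit scan over [0-5 ALLOC][6-16 FREE][17-42 ALLOC][43-62 FREE] -> 6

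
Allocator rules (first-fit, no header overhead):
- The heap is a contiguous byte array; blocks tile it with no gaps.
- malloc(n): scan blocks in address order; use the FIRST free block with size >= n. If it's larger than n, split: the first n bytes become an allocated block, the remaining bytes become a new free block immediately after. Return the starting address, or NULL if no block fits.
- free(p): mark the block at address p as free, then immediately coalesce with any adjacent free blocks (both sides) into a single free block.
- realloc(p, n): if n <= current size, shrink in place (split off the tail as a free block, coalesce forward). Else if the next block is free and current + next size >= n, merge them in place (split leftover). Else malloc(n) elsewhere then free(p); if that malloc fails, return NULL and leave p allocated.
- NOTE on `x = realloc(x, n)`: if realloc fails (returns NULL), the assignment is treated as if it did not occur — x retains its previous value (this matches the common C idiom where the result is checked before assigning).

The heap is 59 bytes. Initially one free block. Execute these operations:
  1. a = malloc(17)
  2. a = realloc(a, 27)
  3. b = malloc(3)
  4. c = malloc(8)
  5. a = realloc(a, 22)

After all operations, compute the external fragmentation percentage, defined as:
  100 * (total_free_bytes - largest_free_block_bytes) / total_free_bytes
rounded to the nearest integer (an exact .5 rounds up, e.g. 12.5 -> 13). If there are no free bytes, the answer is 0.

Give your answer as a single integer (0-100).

Answer: 19

Derivation:
Op 1: a = malloc(17) -> a = 0; heap: [0-16 ALLOC][17-58 FREE]
Op 2: a = realloc(a, 27) -> a = 0; heap: [0-26 ALLOC][27-58 FREE]
Op 3: b = malloc(3) -> b = 27; heap: [0-26 ALLOC][27-29 ALLOC][30-58 FREE]
Op 4: c = malloc(8) -> c = 30; heap: [0-26 ALLOC][27-29 ALLOC][30-37 ALLOC][38-58 FREE]
Op 5: a = realloc(a, 22) -> a = 0; heap: [0-21 ALLOC][22-26 FREE][27-29 ALLOC][30-37 ALLOC][38-58 FREE]
Free blocks: [5 21] total_free=26 largest=21 -> 100*(26-21)/26 = 500/26 ≈ 19.231 -> rounds to 19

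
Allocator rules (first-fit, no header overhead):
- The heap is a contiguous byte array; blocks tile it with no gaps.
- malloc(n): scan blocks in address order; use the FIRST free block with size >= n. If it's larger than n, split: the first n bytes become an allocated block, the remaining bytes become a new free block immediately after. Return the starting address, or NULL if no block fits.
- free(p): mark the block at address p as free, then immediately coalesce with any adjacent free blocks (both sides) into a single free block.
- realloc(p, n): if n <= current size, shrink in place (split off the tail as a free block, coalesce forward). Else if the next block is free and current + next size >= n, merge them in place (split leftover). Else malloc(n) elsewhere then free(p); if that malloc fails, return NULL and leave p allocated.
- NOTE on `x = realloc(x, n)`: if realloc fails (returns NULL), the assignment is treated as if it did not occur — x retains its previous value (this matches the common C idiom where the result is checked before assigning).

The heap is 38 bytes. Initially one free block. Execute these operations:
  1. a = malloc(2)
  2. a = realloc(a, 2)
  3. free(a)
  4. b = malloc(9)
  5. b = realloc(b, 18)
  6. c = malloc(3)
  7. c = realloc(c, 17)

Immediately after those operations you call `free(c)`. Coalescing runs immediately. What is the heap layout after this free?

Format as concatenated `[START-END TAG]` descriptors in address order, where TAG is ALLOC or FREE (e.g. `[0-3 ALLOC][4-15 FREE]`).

Op 1: a = malloc(2) -> a = 0; heap: [0-1 ALLOC][2-37 FREE]
Op 2: a = realloc(a, 2) -> a = 0; heap: [0-1 ALLOC][2-37 FREE]
Op 3: free(a) -> (freed a); heap: [0-37 FREE]
Op 4: b = malloc(9) -> b = 0; heap: [0-8 ALLOC][9-37 FREE]
Op 5: b = realloc(b, 18) -> b = 0; heap: [0-17 ALLOC][18-37 FREE]
Op 6: c = malloc(3) -> c = 18; heap: [0-17 ALLOC][18-20 ALLOC][21-37 FREE]
Op 7: c = realloc(c, 17) -> c = 18; heap: [0-17 ALLOC][18-34 ALLOC][35-37 FREE]
free(c): c = 18 -> block [18-34 ALLOC]; mark free, coalesce with adjacent free neighbors -> [0-17 ALLOC][18-37 FREE]

Answer: [0-17 ALLOC][18-37 FREE]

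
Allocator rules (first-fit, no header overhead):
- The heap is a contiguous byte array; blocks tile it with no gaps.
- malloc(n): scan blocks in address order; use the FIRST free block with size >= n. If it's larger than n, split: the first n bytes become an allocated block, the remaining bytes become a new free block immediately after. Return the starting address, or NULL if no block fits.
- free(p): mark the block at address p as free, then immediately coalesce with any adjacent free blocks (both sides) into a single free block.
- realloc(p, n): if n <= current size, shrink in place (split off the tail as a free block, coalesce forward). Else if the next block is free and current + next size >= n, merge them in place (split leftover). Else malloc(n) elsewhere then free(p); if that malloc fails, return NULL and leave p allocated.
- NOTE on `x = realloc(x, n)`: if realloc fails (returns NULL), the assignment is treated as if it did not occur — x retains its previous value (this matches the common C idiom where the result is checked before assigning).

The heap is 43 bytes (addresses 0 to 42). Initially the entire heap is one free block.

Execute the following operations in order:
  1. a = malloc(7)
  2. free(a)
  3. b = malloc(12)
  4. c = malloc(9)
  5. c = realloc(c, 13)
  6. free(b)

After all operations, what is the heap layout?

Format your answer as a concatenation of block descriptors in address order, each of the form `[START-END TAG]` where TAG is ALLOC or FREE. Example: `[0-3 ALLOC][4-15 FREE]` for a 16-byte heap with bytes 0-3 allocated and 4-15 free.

Answer: [0-11 FREE][12-24 ALLOC][25-42 FREE]

Derivation:
Op 1: a = malloc(7) -> a = 0; heap: [0-6 ALLOC][7-42 FREE]
Op 2: free(a) -> (freed a); heap: [0-42 FREE]
Op 3: b = malloc(12) -> b = 0; heap: [0-11 ALLOC][12-42 FREE]
Op 4: c = malloc(9) -> c = 12; heap: [0-11 ALLOC][12-20 ALLOC][21-42 FREE]
Op 5: c = realloc(c, 13) -> c = 12; heap: [0-11 ALLOC][12-24 ALLOC][25-42 FREE]
Op 6: free(b) -> (freed b); heap: [0-11 FREE][12-24 ALLOC][25-42 FREE]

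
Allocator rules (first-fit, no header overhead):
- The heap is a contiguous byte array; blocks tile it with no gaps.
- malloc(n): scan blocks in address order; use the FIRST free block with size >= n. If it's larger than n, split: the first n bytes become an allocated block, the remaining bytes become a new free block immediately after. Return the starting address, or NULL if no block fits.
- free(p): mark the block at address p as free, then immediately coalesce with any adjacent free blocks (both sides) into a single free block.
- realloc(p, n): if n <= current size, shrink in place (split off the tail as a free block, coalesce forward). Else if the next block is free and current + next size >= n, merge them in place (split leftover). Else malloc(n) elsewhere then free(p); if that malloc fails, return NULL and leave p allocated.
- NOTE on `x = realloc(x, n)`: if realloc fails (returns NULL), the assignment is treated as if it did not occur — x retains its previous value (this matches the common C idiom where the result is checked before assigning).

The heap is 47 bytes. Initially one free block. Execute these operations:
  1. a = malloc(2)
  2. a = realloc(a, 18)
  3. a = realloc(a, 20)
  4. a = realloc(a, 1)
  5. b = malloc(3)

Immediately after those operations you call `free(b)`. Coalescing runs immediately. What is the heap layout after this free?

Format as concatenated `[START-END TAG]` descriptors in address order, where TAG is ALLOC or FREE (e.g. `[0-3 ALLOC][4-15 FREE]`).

Answer: [0-0 ALLOC][1-46 FREE]

Derivation:
Op 1: a = malloc(2) -> a = 0; heap: [0-1 ALLOC][2-46 FREE]
Op 2: a = realloc(a, 18) -> a = 0; heap: [0-17 ALLOC][18-46 FREE]
Op 3: a = realloc(a, 20) -> a = 0; heap: [0-19 ALLOC][20-46 FREE]
Op 4: a = realloc(a, 1) -> a = 0; heap: [0-0 ALLOC][1-46 FREE]
Op 5: b = malloc(3) -> b = 1; heap: [0-0 ALLOC][1-3 ALLOC][4-46 FREE]
free(b): b = 1 -> block [1-3 ALLOC]; mark free, coalesce with adjacent free neighbors -> [0-0 ALLOC][1-46 FREE]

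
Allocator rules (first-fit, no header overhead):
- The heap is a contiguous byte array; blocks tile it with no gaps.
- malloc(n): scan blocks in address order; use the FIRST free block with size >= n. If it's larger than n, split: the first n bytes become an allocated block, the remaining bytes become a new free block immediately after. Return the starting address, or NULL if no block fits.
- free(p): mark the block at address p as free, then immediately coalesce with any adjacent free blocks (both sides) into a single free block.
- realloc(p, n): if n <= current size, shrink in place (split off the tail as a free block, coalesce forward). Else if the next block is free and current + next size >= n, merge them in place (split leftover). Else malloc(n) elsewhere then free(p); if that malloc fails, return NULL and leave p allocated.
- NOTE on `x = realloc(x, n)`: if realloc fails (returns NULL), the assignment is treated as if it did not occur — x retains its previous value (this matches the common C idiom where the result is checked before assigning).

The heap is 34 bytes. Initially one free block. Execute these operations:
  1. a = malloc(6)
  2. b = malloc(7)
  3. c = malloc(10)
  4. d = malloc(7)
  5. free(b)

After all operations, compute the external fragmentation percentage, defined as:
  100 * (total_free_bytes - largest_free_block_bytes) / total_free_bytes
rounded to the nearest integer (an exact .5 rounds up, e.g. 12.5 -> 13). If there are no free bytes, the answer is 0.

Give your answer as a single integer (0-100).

Answer: 36

Derivation:
Op 1: a = malloc(6) -> a = 0; heap: [0-5 ALLOC][6-33 FREE]
Op 2: b = malloc(7) -> b = 6; heap: [0-5 ALLOC][6-12 ALLOC][13-33 FREE]
Op 3: c = malloc(10) -> c = 13; heap: [0-5 ALLOC][6-12 ALLOC][13-22 ALLOC][23-33 FREE]
Op 4: d = malloc(7) -> d = 23; heap: [0-5 ALLOC][6-12 ALLOC][13-22 ALLOC][23-29 ALLOC][30-33 FREE]
Op 5: free(b) -> (freed b); heap: [0-5 ALLOC][6-12 FREE][13-22 ALLOC][23-29 ALLOC][30-33 FREE]
Free blocks: [7 4] total_free=11 largest=7 -> 100*(11-7)/11 = 400/11 ≈ 36.364 -> rounds to 36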